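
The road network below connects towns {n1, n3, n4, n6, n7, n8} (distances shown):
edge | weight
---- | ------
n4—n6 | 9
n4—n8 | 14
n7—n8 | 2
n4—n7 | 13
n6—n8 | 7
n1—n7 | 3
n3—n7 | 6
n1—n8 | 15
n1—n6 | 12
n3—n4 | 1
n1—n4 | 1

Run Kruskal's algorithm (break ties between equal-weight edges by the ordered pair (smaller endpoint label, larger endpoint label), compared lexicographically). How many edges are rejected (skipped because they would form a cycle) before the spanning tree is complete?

1

Kruskal's algorithm — process edges by increasing weight (ties by edge label):
n1—n4 (1): add — endpoints in different components.
n3—n4 (1): add — endpoints in different components.
n7—n8 (2): add — endpoints in different components.
n1—n7 (3): add — endpoints in different components.
n3—n7 (6): skip — n3 and n7 already connected.
n6—n8 (7): add — endpoints in different components.
Edges rejected before the tree was complete: 1.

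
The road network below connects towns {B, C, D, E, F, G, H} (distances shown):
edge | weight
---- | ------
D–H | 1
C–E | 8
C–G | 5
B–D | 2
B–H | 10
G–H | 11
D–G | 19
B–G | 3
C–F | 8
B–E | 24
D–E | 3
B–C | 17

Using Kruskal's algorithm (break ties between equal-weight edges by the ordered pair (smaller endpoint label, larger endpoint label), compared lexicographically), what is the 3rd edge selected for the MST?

Kruskal: consider edges lightest-first.
D–H (1): add. Components now {B} {C} {D,H} {E} {F} {G}
B–D (2): add. Components now {B,D,H} {C} {E} {F} {G}
B–G (3): add. Components now {B,D,G,H} {C} {E} {F}
D–E (3): add. Components now {B,D,E,G,H} {C} {F}
C–G (5): add. Components now {B,C,D,E,G,H} {F}
C–E (8): skip — C and E already connected.
C–F (8): add. Components now {B,C,D,E,F,G,H}
The 3rd edge added is B–G.

B-G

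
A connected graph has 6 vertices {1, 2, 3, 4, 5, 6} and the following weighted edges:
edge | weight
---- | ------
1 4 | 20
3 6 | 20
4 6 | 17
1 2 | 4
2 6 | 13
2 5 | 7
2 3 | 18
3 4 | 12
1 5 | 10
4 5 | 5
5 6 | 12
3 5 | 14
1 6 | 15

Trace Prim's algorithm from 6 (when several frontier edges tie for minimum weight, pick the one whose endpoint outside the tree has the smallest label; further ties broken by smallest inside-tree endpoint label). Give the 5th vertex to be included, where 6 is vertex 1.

Prim, starting at 6.
Step 1: frontier [5 6 12, 2 6 13, 1 6 15, 4 6 17, 3 6 20] → take 5 6 (12); add 5.
Step 2: frontier [4 5 5, 2 5 7, 1 5 10, 3 5 14, 2 6 13, 1 6 15, 4 6 17, 3 6 20] → take 4 5 (5); add 4.
Step 3: frontier [3 4 12, 1 4 20, 2 5 7, 1 5 10, 3 5 14, 2 6 13, 1 6 15, 3 6 20] → take 2 5 (7); add 2.
Step 4: frontier [1 2 4, 2 3 18, 3 4 12, 1 4 20, 1 5 10, 3 5 14, 1 6 15, 3 6 20] → take 1 2 (4); add 1.
Step 5: frontier [2 3 18, 3 4 12, 3 5 14, 3 6 20] → take 3 4 (12); add 3.
Vertex order: 6, 5, 4, 2, 1, 3. The 5th vertex is 1.

1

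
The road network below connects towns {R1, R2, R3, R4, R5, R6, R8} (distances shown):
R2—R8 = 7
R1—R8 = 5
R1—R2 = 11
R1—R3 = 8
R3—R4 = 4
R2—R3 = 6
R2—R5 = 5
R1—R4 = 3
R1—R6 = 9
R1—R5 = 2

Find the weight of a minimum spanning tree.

Prim's algorithm from R2:
Step 1: cheapest edge leaving the tree is R2—R5 (5); add R5.
Step 2: cheapest edge leaving the tree is R1—R5 (2); add R1.
Step 3: cheapest edge leaving the tree is R1—R4 (3); add R4.
Step 4: cheapest edge leaving the tree is R3—R4 (4); add R3.
Step 5: cheapest edge leaving the tree is R1—R8 (5); add R8.
Step 6: cheapest edge leaving the tree is R1—R6 (9); add R6.
MST edges: R2—R5, R1—R5, R1—R4, R3—R4, R1—R8, R1—R6; total weight 5+2+3+4+5+9 = 28.

28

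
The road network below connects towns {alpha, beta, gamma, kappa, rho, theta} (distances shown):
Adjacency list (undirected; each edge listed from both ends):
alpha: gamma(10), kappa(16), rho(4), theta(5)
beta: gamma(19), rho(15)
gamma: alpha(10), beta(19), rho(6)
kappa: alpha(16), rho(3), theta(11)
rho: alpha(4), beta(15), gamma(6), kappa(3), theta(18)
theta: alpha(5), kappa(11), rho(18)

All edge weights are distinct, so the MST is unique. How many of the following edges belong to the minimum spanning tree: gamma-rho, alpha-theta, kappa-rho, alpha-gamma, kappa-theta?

Sort edges by weight, then run Kruskal:
kappa-rho (3): add — endpoints in different components.
alpha-rho (4): add — endpoints in different components.
alpha-theta (5): add — endpoints in different components.
gamma-rho (6): add — endpoints in different components.
alpha-gamma (10): skip — alpha and gamma already connected.
kappa-theta (11): skip — theta and kappa already connected.
beta-rho (15): add — endpoints in different components.
MST edge set: {kappa-rho, alpha-rho, alpha-theta, gamma-rho, beta-rho}.
Of the listed edges, {gamma-rho, alpha-theta, kappa-rho} are in the MST → 3.

3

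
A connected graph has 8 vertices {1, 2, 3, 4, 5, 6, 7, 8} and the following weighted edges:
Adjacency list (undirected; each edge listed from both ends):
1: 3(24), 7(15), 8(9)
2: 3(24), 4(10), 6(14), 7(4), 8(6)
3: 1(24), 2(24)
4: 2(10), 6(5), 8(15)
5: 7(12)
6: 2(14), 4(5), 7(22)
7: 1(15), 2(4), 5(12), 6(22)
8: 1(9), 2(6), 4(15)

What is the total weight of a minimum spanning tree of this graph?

Kruskal: consider edges lightest-first.
2-7 (4): add — endpoints in different components.
4-6 (5): add — endpoints in different components.
2-8 (6): add — endpoints in different components.
1-8 (9): add — endpoints in different components.
2-4 (10): add — endpoints in different components.
5-7 (12): add — endpoints in different components.
2-6 (14): skip — 2 and 6 already connected.
1-7 (15): skip — 1 and 7 already connected.
4-8 (15): skip — 4 and 8 already connected.
6-7 (22): skip — 6 and 7 already connected.
1-3 (24): add — endpoints in different components.
MST edges: 2-7, 4-6, 2-8, 1-8, 2-4, 5-7, 1-3; total weight 4+5+6+9+10+12+24 = 70.

70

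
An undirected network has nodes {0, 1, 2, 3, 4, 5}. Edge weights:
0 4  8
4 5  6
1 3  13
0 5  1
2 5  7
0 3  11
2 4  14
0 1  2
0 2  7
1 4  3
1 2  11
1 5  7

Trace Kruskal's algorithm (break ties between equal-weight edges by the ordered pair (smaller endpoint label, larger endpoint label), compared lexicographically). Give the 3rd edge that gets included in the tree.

1-4

Sort edges by weight, then run Kruskal:
0 5 (1): add. Components now {0,5} {1} {2} {3} {4}
0 1 (2): add. Components now {0,1,5} {2} {3} {4}
1 4 (3): add. Components now {0,1,4,5} {2} {3}
4 5 (6): skip — 4 and 5 already connected.
0 2 (7): add. Components now {0,1,2,4,5} {3}
1 5 (7): skip — 1 and 5 already connected.
2 5 (7): skip — 2 and 5 already connected.
0 4 (8): skip — 0 and 4 already connected.
0 3 (11): add. Components now {0,1,2,3,4,5}
The 3rd edge added is 1 4.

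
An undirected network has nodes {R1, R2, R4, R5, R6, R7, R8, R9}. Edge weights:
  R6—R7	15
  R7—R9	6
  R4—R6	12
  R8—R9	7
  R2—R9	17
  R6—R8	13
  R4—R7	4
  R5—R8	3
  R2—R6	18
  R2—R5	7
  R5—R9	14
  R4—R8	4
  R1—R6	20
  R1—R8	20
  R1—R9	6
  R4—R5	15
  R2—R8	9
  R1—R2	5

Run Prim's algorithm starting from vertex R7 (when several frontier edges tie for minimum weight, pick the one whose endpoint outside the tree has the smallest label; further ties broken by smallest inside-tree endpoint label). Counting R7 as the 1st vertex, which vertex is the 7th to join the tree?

R2

Prim, starting at R7.
Step 1: cheapest edge leaving the tree is R4—R7 (4); add R4.
Step 2: cheapest edge leaving the tree is R4—R8 (4); add R8.
Step 3: cheapest edge leaving the tree is R5—R8 (3); add R5.
Step 4: cheapest edge leaving the tree is R7—R9 (6); add R9.
Step 5: cheapest edge leaving the tree is R1—R9 (6); add R1.
Step 6: cheapest edge leaving the tree is R1—R2 (5); add R2.
Step 7: cheapest edge leaving the tree is R4—R6 (12); add R6.
Vertex order: R7, R4, R8, R5, R9, R1, R2, R6. The 7th vertex is R2.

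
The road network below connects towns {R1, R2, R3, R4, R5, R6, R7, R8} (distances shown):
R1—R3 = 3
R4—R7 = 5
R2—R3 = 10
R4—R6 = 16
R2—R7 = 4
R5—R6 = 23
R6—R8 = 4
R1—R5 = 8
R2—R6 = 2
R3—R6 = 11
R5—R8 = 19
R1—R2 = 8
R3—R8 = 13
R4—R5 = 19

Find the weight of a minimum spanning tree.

Sort edges by weight, then run Kruskal:
R2—R6 (2): add — endpoints in different components.
R1—R3 (3): add — endpoints in different components.
R2—R7 (4): add — endpoints in different components.
R6—R8 (4): add — endpoints in different components.
R4—R7 (5): add — endpoints in different components.
R1—R2 (8): add — endpoints in different components.
R1—R5 (8): add — endpoints in different components.
MST edges: R2—R6, R1—R3, R2—R7, R6—R8, R4—R7, R1—R2, R1—R5; total weight 2+3+4+4+5+8+8 = 34.

34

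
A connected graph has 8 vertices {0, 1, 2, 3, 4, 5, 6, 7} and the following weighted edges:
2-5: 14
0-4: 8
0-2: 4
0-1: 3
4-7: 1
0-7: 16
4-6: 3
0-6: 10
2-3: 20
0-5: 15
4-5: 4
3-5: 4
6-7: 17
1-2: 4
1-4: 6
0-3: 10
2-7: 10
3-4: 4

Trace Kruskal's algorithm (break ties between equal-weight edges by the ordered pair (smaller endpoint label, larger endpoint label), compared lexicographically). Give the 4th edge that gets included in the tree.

0-2

Kruskal: consider edges lightest-first.
4-7 (1): add — endpoints in different components.
0-1 (3): add — endpoints in different components.
4-6 (3): add — endpoints in different components.
0-2 (4): add — endpoints in different components.
1-2 (4): skip — 1 and 2 already connected.
3-4 (4): add — endpoints in different components.
3-5 (4): add — endpoints in different components.
4-5 (4): skip — 4 and 5 already connected.
1-4 (6): add — endpoints in different components.
The 4th edge added is 0-2.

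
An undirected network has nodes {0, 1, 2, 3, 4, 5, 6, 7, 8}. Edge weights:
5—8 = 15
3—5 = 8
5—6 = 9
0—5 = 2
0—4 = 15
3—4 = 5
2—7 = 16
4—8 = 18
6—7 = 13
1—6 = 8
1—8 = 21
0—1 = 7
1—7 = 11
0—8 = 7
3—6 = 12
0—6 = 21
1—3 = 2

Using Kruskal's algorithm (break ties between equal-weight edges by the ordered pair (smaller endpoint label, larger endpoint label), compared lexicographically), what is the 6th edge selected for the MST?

Kruskal's algorithm — process edges by increasing weight (ties by edge label):
0—5 (2): add — endpoints in different components.
1—3 (2): add — endpoints in different components.
3—4 (5): add — endpoints in different components.
0—1 (7): add — endpoints in different components.
0—8 (7): add — endpoints in different components.
1—6 (8): add — endpoints in different components.
3—5 (8): skip — 3 and 5 already connected.
5—6 (9): skip — 5 and 6 already connected.
1—7 (11): add — endpoints in different components.
3—6 (12): skip — 3 and 6 already connected.
6—7 (13): skip — 6 and 7 already connected.
0—4 (15): skip — 0 and 4 already connected.
5—8 (15): skip — 5 and 8 already connected.
2—7 (16): add — endpoints in different components.
The 6th edge added is 1—6.

1-6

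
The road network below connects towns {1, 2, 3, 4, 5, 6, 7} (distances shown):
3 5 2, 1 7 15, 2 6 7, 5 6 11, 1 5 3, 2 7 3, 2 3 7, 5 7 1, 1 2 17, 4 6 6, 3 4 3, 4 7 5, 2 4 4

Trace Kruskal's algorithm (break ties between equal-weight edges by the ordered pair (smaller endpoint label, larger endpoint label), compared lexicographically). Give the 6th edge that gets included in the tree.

4-6

Kruskal: consider edges lightest-first.
5 7 (1): add — endpoints in different components.
3 5 (2): add — endpoints in different components.
1 5 (3): add — endpoints in different components.
2 7 (3): add — endpoints in different components.
3 4 (3): add — endpoints in different components.
2 4 (4): skip — 2 and 4 already connected.
4 7 (5): skip — 4 and 7 already connected.
4 6 (6): add — endpoints in different components.
The 6th edge added is 4 6.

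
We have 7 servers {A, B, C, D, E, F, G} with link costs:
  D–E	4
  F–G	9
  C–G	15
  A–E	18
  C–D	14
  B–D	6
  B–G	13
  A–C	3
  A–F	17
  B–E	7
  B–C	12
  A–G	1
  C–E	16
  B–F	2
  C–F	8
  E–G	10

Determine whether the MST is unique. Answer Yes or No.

Kruskal's algorithm — process edges by increasing weight (ties by edge label):
A–G (1): add — endpoints in different components.
B–F (2): add — endpoints in different components.
A–C (3): add — endpoints in different components.
D–E (4): add — endpoints in different components.
B–D (6): add — endpoints in different components.
B–E (7): skip — B and E already connected.
C–F (8): add — endpoints in different components.
Every non-tree edge has weight strictly greater than the heaviest edge on the tree path between its endpoints, so the MST is unique.

Yes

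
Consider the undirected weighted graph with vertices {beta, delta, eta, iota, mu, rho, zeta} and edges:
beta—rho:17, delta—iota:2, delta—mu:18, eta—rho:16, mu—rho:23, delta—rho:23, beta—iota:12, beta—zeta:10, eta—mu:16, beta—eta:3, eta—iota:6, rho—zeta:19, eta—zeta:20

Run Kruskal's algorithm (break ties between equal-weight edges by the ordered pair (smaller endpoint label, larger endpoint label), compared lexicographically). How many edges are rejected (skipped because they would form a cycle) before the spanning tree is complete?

1

Kruskal's algorithm — process edges by increasing weight (ties by edge label):
delta—iota (2): add — endpoints in different components.
beta—eta (3): add — endpoints in different components.
eta—iota (6): add — endpoints in different components.
beta—zeta (10): add — endpoints in different components.
beta—iota (12): skip — beta and iota already connected.
eta—mu (16): add — endpoints in different components.
eta—rho (16): add — endpoints in different components.
Edges rejected before the tree was complete: 1.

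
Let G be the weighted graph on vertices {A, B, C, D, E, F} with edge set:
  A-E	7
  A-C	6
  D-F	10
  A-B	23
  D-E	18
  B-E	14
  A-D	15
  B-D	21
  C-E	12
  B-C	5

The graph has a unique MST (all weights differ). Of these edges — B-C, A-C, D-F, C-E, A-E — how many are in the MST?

Sort edges by weight, then run Kruskal:
B-C (5): add. Components now {A} {B,C} {D} {E} {F}
A-C (6): add. Components now {A,B,C} {D} {E} {F}
A-E (7): add. Components now {A,B,C,E} {D} {F}
D-F (10): add. Components now {A,B,C,E} {D,F}
C-E (12): skip — C and E already connected.
B-E (14): skip — B and E already connected.
A-D (15): add. Components now {A,B,C,D,E,F}
MST edge set: {B-C, A-C, A-E, D-F, A-D}.
Of the listed edges, {B-C, A-C, D-F, A-E} are in the MST → 4.

4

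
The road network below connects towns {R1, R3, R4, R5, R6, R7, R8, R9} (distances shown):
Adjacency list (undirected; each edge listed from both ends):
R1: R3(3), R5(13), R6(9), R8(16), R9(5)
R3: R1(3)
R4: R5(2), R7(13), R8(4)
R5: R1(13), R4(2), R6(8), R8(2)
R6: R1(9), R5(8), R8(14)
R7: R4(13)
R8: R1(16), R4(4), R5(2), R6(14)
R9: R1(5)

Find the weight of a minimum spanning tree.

42

Kruskal: consider edges lightest-first.
R4—R5 (2): add — endpoints in different components.
R5—R8 (2): add — endpoints in different components.
R1—R3 (3): add — endpoints in different components.
R4—R8 (4): skip — R4 and R8 already connected.
R1—R9 (5): add — endpoints in different components.
R5—R6 (8): add — endpoints in different components.
R1—R6 (9): add — endpoints in different components.
R1—R5 (13): skip — R5 and R1 already connected.
R4—R7 (13): add — endpoints in different components.
MST edges: R4—R5, R5—R8, R1—R3, R1—R9, R5—R6, R1—R6, R4—R7; total weight 2+2+3+5+8+9+13 = 42.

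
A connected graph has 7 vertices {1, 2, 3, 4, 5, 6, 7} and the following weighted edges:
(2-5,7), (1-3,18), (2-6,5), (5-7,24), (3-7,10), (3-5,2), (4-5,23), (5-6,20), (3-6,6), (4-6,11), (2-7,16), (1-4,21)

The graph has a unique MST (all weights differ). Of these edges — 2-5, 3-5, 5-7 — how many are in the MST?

Kruskal's algorithm — process edges by increasing weight (ties by edge label):
3-5 (2): add — endpoints in different components.
2-6 (5): add — endpoints in different components.
3-6 (6): add — endpoints in different components.
2-5 (7): skip — 2 and 5 already connected.
3-7 (10): add — endpoints in different components.
4-6 (11): add — endpoints in different components.
2-7 (16): skip — 2 and 7 already connected.
1-3 (18): add — endpoints in different components.
MST edge set: {3-5, 2-6, 3-6, 3-7, 4-6, 1-3}.
Of the listed edges, {3-5} are in the MST → 1.

1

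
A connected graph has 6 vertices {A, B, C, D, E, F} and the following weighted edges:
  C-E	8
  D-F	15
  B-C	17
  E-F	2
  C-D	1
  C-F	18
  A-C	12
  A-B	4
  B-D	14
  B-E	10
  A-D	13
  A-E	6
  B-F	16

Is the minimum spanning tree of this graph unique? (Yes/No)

Yes

Kruskal: consider edges lightest-first.
C-D (1): add. Components now {A} {B} {C,D} {E} {F}
E-F (2): add. Components now {A} {B} {C,D} {E,F}
A-B (4): add. Components now {A,B} {C,D} {E,F}
A-E (6): add. Components now {A,B,E,F} {C,D}
C-E (8): add. Components now {A,B,C,D,E,F}
Every non-tree edge has weight strictly greater than the heaviest edge on the tree path between its endpoints, so the MST is unique.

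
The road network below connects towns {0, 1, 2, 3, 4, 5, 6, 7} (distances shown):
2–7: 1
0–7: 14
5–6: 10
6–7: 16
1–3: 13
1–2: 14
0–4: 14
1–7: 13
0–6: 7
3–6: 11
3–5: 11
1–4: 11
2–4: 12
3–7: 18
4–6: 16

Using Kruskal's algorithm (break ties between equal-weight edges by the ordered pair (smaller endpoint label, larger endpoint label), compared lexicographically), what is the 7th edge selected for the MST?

Kruskal: consider edges lightest-first.
2–7 (1): add — endpoints in different components.
0–6 (7): add — endpoints in different components.
5–6 (10): add — endpoints in different components.
1–4 (11): add — endpoints in different components.
3–5 (11): add — endpoints in different components.
3–6 (11): skip — 3 and 6 already connected.
2–4 (12): add — endpoints in different components.
1–3 (13): add — endpoints in different components.
The 7th edge added is 1–3.

1-3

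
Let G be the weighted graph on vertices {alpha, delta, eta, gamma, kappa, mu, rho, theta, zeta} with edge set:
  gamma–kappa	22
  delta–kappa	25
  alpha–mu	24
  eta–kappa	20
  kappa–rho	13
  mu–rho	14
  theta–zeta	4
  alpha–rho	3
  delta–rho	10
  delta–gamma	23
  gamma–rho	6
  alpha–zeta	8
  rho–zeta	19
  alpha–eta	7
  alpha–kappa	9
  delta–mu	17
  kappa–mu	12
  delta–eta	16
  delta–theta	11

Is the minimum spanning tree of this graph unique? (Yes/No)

Sort edges by weight, then run Kruskal:
alpha–rho (3): add — endpoints in different components.
theta–zeta (4): add — endpoints in different components.
gamma–rho (6): add — endpoints in different components.
alpha–eta (7): add — endpoints in different components.
alpha–zeta (8): add — endpoints in different components.
alpha–kappa (9): add — endpoints in different components.
delta–rho (10): add — endpoints in different components.
delta–theta (11): skip — delta and theta already connected.
kappa–mu (12): add — endpoints in different components.
Every non-tree edge has weight strictly greater than the heaviest edge on the tree path between its endpoints, so the MST is unique.

Yes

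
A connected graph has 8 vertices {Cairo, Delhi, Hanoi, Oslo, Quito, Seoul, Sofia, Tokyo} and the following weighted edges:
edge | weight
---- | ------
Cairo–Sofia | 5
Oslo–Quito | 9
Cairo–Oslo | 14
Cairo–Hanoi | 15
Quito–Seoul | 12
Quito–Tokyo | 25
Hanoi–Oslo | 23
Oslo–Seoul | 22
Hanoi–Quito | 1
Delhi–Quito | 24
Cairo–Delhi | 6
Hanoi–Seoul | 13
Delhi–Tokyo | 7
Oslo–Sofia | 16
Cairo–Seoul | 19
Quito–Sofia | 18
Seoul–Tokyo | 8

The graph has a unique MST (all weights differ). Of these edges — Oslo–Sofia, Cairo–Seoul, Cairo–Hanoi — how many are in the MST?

0

Kruskal's algorithm — process edges by increasing weight (ties by edge label):
Hanoi–Quito (1): add — endpoints in different components.
Cairo–Sofia (5): add — endpoints in different components.
Cairo–Delhi (6): add — endpoints in different components.
Delhi–Tokyo (7): add — endpoints in different components.
Seoul–Tokyo (8): add — endpoints in different components.
Oslo–Quito (9): add — endpoints in different components.
Quito–Seoul (12): add — endpoints in different components.
MST edge set: {Hanoi–Quito, Cairo–Sofia, Cairo–Delhi, Delhi–Tokyo, Seoul–Tokyo, Oslo–Quito, Quito–Seoul}.
Of the listed edges, {} are in the MST → 0.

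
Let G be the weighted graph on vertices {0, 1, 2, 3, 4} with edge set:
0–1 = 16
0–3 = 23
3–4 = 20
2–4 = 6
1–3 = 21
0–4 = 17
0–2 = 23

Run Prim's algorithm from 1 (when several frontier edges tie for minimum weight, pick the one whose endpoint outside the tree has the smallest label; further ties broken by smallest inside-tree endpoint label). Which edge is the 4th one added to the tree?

3-4

Prim, starting at 1.
Step 1: frontier [0–1 16, 1–3 21] → take 0–1 (16); add 0.
Step 2: frontier [0–4 17, 0–2 23, 0–3 23, 1–3 21] → take 0–4 (17); add 4.
Step 3: frontier [0–2 23, 0–3 23, 1–3 21, 2–4 6, 3–4 20] → take 2–4 (6); add 2.
Step 4: frontier [0–3 23, 1–3 21, 3–4 20] → take 3–4 (20); add 3.
The 4th edge added is 3–4.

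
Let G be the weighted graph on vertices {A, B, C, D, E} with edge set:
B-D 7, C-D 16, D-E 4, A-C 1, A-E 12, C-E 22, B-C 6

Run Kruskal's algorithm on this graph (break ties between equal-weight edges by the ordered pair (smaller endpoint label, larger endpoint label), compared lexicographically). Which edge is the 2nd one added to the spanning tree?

Kruskal: consider edges lightest-first.
A-C (1): add. Components now {A,C} {B} {D} {E}
D-E (4): add. Components now {A,C} {B} {D,E}
B-C (6): add. Components now {A,B,C} {D,E}
B-D (7): add. Components now {A,B,C,D,E}
The 2nd edge added is D-E.

D-E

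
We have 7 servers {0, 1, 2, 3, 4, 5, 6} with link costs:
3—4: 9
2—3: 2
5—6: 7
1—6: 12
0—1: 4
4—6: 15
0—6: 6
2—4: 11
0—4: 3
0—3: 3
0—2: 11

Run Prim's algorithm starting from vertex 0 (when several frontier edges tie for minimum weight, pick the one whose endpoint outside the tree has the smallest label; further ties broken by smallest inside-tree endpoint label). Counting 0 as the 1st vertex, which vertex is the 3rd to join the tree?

Prim, starting at 0.
Step 1: frontier [0—3 3, 0—4 3, 0—1 4, 0—6 6, 0—2 11] → take 0—3 (3); add 3.
Step 2: frontier [0—4 3, 0—1 4, 0—6 6, 0—2 11, 2—3 2, 3—4 9] → take 2—3 (2); add 2.
Step 3: frontier [0—4 3, 0—1 4, 0—6 6, 2—4 11, 3—4 9] → take 0—4 (3); add 4.
Step 4: frontier [0—1 4, 0—6 6, 4—6 15] → take 0—1 (4); add 1.
Step 5: frontier [0—6 6, 1—6 12, 4—6 15] → take 0—6 (6); add 6.
Step 6: frontier [5—6 7] → take 5—6 (7); add 5.
Vertex order: 0, 3, 2, 4, 1, 6, 5. The 3rd vertex is 2.

2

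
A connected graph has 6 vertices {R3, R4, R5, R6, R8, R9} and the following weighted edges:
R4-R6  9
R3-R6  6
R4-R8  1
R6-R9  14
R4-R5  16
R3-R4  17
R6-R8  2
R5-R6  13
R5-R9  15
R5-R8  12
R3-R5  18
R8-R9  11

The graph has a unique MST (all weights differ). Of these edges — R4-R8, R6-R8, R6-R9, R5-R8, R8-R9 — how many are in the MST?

4

Sort edges by weight, then run Kruskal:
R4-R8 (1): add — endpoints in different components.
R6-R8 (2): add — endpoints in different components.
R3-R6 (6): add — endpoints in different components.
R4-R6 (9): skip — R6 and R4 already connected.
R8-R9 (11): add — endpoints in different components.
R5-R8 (12): add — endpoints in different components.
MST edge set: {R4-R8, R6-R8, R3-R6, R8-R9, R5-R8}.
Of the listed edges, {R4-R8, R6-R8, R5-R8, R8-R9} are in the MST → 4.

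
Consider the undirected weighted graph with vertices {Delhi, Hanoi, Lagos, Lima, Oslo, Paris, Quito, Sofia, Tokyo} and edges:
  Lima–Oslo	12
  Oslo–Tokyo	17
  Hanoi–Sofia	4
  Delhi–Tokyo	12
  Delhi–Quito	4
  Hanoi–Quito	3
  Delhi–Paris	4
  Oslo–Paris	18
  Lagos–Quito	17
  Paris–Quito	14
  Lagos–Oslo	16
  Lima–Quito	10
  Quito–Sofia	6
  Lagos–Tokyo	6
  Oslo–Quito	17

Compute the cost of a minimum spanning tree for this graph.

55

Prim, starting at Lima.
Step 1: cheapest edge leaving the tree is Lima–Quito (10); add Quito.
Step 2: cheapest edge leaving the tree is Hanoi–Quito (3); add Hanoi.
Step 3: cheapest edge leaving the tree is Delhi–Quito (4); add Delhi.
Step 4: cheapest edge leaving the tree is Delhi–Paris (4); add Paris.
Step 5: cheapest edge leaving the tree is Hanoi–Sofia (4); add Sofia.
Step 6: cheapest edge leaving the tree is Lima–Oslo (12); add Oslo.
Step 7: cheapest edge leaving the tree is Delhi–Tokyo (12); add Tokyo.
Step 8: cheapest edge leaving the tree is Lagos–Tokyo (6); add Lagos.
MST edges: Lima–Quito, Hanoi–Quito, Delhi–Quito, Delhi–Paris, Hanoi–Sofia, Lima–Oslo, Delhi–Tokyo, Lagos–Tokyo; total weight 10+3+4+4+4+12+12+6 = 55.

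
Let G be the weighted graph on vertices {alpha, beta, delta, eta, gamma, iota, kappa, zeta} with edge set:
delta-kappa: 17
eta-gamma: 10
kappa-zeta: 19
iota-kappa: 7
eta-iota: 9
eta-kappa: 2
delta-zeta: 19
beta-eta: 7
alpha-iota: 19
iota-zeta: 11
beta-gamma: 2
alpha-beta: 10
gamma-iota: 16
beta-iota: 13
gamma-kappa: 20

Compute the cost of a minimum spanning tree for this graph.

Prim's algorithm from eta:
Step 1: cheapest edge leaving the tree is eta-kappa (2); add kappa.
Step 2: cheapest edge leaving the tree is beta-eta (7); add beta.
Step 3: cheapest edge leaving the tree is beta-gamma (2); add gamma.
Step 4: cheapest edge leaving the tree is iota-kappa (7); add iota.
Step 5: cheapest edge leaving the tree is alpha-beta (10); add alpha.
Step 6: cheapest edge leaving the tree is iota-zeta (11); add zeta.
Step 7: cheapest edge leaving the tree is delta-kappa (17); add delta.
MST edges: eta-kappa, beta-eta, beta-gamma, iota-kappa, alpha-beta, iota-zeta, delta-kappa; total weight 2+7+2+7+10+11+17 = 56.

56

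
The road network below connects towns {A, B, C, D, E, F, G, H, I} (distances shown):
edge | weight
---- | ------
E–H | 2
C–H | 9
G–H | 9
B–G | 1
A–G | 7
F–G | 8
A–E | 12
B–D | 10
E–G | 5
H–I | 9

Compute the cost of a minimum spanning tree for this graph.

51

Sort edges by weight, then run Kruskal:
B–G (1): add — endpoints in different components.
E–H (2): add — endpoints in different components.
E–G (5): add — endpoints in different components.
A–G (7): add — endpoints in different components.
F–G (8): add — endpoints in different components.
C–H (9): add — endpoints in different components.
G–H (9): skip — G and H already connected.
H–I (9): add — endpoints in different components.
B–D (10): add — endpoints in different components.
MST edges: B–G, E–H, E–G, A–G, F–G, C–H, H–I, B–D; total weight 1+2+5+7+8+9+9+10 = 51.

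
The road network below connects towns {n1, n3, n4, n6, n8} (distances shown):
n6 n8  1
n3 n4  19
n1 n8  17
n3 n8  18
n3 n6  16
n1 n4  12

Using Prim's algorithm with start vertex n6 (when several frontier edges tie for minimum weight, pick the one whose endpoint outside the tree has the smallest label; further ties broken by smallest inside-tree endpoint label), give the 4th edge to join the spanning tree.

n1-n4

Prim, starting at n6.
Step 1: cheapest edge leaving the tree is n6 n8 (1); add n8.
Step 2: cheapest edge leaving the tree is n3 n6 (16); add n3.
Step 3: cheapest edge leaving the tree is n1 n8 (17); add n1.
Step 4: cheapest edge leaving the tree is n1 n4 (12); add n4.
The 4th edge added is n1 n4.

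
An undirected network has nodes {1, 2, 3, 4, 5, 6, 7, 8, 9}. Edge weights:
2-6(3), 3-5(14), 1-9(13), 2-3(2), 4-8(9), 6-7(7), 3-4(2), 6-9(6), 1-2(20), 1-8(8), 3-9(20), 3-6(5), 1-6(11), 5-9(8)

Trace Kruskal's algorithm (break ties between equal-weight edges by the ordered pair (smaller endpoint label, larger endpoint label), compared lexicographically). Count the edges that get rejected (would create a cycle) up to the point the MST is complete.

Kruskal's algorithm — process edges by increasing weight (ties by edge label):
2-3 (2): add — endpoints in different components.
3-4 (2): add — endpoints in different components.
2-6 (3): add — endpoints in different components.
3-6 (5): skip — 3 and 6 already connected.
6-9 (6): add — endpoints in different components.
6-7 (7): add — endpoints in different components.
1-8 (8): add — endpoints in different components.
5-9 (8): add — endpoints in different components.
4-8 (9): add — endpoints in different components.
Edges rejected before the tree was complete: 1.

1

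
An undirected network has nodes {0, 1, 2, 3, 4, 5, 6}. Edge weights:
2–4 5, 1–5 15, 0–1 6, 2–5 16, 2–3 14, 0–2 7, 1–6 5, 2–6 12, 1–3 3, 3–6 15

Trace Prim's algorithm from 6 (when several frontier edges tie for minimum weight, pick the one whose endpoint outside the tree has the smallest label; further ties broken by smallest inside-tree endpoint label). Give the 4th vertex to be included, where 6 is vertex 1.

Prim's algorithm from 6:
Step 1: frontier [1–6 5, 2–6 12, 3–6 15] → take 1–6 (5); add 1.
Step 2: frontier [1–3 3, 0–1 6, 1–5 15, 2–6 12, 3–6 15] → take 1–3 (3); add 3.
Step 3: frontier [0–1 6, 1–5 15, 2–3 14, 2–6 12] → take 0–1 (6); add 0.
Step 4: frontier [0–2 7, 1–5 15, 2–3 14, 2–6 12] → take 0–2 (7); add 2.
Step 5: frontier [1–5 15, 2–4 5, 2–5 16] → take 2–4 (5); add 4.
Step 6: frontier [1–5 15, 2–5 16] → take 1–5 (15); add 5.
Vertex order: 6, 1, 3, 0, 2, 4, 5. The 4th vertex is 0.

0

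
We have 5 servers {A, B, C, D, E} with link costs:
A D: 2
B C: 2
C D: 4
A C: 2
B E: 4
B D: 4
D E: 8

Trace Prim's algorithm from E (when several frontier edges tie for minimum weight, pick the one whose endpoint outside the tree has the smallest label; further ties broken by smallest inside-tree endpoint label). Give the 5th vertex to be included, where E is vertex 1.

Prim's algorithm from E:
Step 1: frontier [B E 4, D E 8] → take B E (4); add B.
Step 2: frontier [B C 2, B D 4, D E 8] → take B C (2); add C.
Step 3: frontier [B D 4, A C 2, C D 4, D E 8] → take A C (2); add A.
Step 4: frontier [A D 2, B D 4, C D 4, D E 8] → take A D (2); add D.
Vertex order: E, B, C, A, D. The 5th vertex is D.

D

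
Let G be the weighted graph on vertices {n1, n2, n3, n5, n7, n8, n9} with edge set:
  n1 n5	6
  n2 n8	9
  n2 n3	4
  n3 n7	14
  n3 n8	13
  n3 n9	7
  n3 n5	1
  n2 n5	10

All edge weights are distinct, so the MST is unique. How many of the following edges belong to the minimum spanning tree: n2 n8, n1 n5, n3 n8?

2

Kruskal's algorithm — process edges by increasing weight (ties by edge label):
n3 n5 (1): add — endpoints in different components.
n2 n3 (4): add — endpoints in different components.
n1 n5 (6): add — endpoints in different components.
n3 n9 (7): add — endpoints in different components.
n2 n8 (9): add — endpoints in different components.
n2 n5 (10): skip — n2 and n5 already connected.
n3 n8 (13): skip — n8 and n3 already connected.
n3 n7 (14): add — endpoints in different components.
MST edge set: {n3 n5, n2 n3, n1 n5, n3 n9, n2 n8, n3 n7}.
Of the listed edges, {n2 n8, n1 n5} are in the MST → 2.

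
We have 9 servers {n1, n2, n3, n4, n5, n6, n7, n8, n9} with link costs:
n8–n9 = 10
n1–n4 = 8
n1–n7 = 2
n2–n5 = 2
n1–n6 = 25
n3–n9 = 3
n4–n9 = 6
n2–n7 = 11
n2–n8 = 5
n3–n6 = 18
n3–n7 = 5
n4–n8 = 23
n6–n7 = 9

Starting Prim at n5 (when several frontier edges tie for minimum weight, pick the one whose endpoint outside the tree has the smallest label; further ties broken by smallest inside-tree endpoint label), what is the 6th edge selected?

n1-n7

Prim's algorithm from n5:
Step 1: frontier [n2–n5 2] → take n2–n5 (2); add n2.
Step 2: frontier [n2–n8 5, n2–n7 11] → take n2–n8 (5); add n8.
Step 3: frontier [n2–n7 11, n8–n9 10, n4–n8 23] → take n8–n9 (10); add n9.
Step 4: frontier [n2–n7 11, n4–n8 23, n3–n9 3, n4–n9 6] → take n3–n9 (3); add n3.
Step 5: frontier [n2–n7 11, n3–n7 5, n3–n6 18, n4–n8 23, n4–n9 6] → take n3–n7 (5); add n7.
Step 6: frontier [n3–n6 18, n1–n7 2, n6–n7 9, n4–n8 23, n4–n9 6] → take n1–n7 (2); add n1.
Step 7: frontier [n1–n4 8, n1–n6 25, n3–n6 18, n6–n7 9, n4–n8 23, n4–n9 6] → take n4–n9 (6); add n4.
Step 8: frontier [n1–n6 25, n3–n6 18, n6–n7 9] → take n6–n7 (9); add n6.
The 6th edge added is n1–n7.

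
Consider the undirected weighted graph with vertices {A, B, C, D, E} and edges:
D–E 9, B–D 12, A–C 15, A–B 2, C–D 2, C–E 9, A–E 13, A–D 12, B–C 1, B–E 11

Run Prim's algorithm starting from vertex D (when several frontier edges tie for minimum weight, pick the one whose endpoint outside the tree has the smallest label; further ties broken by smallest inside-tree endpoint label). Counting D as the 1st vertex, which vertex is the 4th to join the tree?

A

Prim, starting at D.
Step 1: frontier [C–D 2, D–E 9, A–D 12, B–D 12] → take C–D (2); add C.
Step 2: frontier [B–C 1, C–E 9, A–C 15, D–E 9, A–D 12, B–D 12] → take B–C (1); add B.
Step 3: frontier [A–B 2, B–E 11, C–E 9, A–C 15, D–E 9, A–D 12] → take A–B (2); add A.
Step 4: frontier [A–E 13, B–E 11, C–E 9, D–E 9] → take C–E (9); add E.
Vertex order: D, C, B, A, E. The 4th vertex is A.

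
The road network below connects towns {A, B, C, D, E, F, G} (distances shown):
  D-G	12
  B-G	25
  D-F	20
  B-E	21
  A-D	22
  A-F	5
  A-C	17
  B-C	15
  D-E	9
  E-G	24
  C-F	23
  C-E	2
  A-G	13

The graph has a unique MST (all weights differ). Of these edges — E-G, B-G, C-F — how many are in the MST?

0

Kruskal's algorithm — process edges by increasing weight (ties by edge label):
C-E (2): add. Components now {A} {B} {C,E} {D} {F} {G}
A-F (5): add. Components now {A,F} {B} {C,E} {D} {G}
D-E (9): add. Components now {A,F} {B} {C,D,E} {G}
D-G (12): add. Components now {A,F} {B} {C,D,E,G}
A-G (13): add. Components now {A,C,D,E,F,G} {B}
B-C (15): add. Components now {A,B,C,D,E,F,G}
MST edge set: {C-E, A-F, D-E, D-G, A-G, B-C}.
Of the listed edges, {} are in the MST → 0.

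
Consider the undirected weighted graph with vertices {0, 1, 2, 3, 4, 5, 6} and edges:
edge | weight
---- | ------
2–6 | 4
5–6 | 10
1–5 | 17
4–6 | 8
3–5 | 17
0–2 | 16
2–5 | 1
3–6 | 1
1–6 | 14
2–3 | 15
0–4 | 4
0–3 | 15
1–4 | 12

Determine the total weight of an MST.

Kruskal: consider edges lightest-first.
2–5 (1): add — endpoints in different components.
3–6 (1): add — endpoints in different components.
0–4 (4): add — endpoints in different components.
2–6 (4): add — endpoints in different components.
4–6 (8): add — endpoints in different components.
5–6 (10): skip — 5 and 6 already connected.
1–4 (12): add — endpoints in different components.
MST edges: 2–5, 3–6, 0–4, 2–6, 4–6, 1–4; total weight 1+1+4+4+8+12 = 30.

30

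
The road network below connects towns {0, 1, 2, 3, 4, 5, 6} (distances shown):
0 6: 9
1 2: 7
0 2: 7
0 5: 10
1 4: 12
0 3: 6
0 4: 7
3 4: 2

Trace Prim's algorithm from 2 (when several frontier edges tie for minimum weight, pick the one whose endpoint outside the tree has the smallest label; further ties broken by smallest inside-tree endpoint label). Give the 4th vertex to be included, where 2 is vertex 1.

4

Grow the tree from 2 using Prim:
Step 1: frontier [0 2 7, 1 2 7] → take 0 2 (7); add 0.
Step 2: frontier [0 3 6, 0 4 7, 0 6 9, 0 5 10, 1 2 7] → take 0 3 (6); add 3.
Step 3: frontier [0 4 7, 0 6 9, 0 5 10, 1 2 7, 3 4 2] → take 3 4 (2); add 4.
Step 4: frontier [0 6 9, 0 5 10, 1 2 7, 1 4 12] → take 1 2 (7); add 1.
Step 5: frontier [0 6 9, 0 5 10] → take 0 6 (9); add 6.
Step 6: frontier [0 5 10] → take 0 5 (10); add 5.
Vertex order: 2, 0, 3, 4, 1, 6, 5. The 4th vertex is 4.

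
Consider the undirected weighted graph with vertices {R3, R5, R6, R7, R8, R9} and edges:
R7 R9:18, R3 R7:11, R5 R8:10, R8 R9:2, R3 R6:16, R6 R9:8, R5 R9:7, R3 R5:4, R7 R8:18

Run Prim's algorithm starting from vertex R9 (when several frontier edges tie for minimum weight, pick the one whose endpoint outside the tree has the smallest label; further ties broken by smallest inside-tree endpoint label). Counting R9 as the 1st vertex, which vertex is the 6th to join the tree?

Prim's algorithm from R9:
Step 1: frontier [R8 R9 2, R5 R9 7, R6 R9 8, R7 R9 18] → take R8 R9 (2); add R8.
Step 2: frontier [R5 R8 10, R7 R8 18, R5 R9 7, R6 R9 8, R7 R9 18] → take R5 R9 (7); add R5.
Step 3: frontier [R3 R5 4, R7 R8 18, R6 R9 8, R7 R9 18] → take R3 R5 (4); add R3.
Step 4: frontier [R3 R7 11, R3 R6 16, R7 R8 18, R6 R9 8, R7 R9 18] → take R6 R9 (8); add R6.
Step 5: frontier [R3 R7 11, R7 R8 18, R7 R9 18] → take R3 R7 (11); add R7.
Vertex order: R9, R8, R5, R3, R6, R7. The 6th vertex is R7.

R7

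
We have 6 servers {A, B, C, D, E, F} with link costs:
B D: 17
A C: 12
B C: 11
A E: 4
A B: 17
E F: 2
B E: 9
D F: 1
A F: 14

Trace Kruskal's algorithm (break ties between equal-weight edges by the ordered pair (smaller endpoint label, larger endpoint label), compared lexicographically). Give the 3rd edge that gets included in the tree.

Kruskal: consider edges lightest-first.
D F (1): add. Components now {A} {B} {C} {D,F} {E}
E F (2): add. Components now {A} {B} {C} {D,E,F}
A E (4): add. Components now {A,D,E,F} {B} {C}
B E (9): add. Components now {A,B,D,E,F} {C}
B C (11): add. Components now {A,B,C,D,E,F}
The 3rd edge added is A E.

A-E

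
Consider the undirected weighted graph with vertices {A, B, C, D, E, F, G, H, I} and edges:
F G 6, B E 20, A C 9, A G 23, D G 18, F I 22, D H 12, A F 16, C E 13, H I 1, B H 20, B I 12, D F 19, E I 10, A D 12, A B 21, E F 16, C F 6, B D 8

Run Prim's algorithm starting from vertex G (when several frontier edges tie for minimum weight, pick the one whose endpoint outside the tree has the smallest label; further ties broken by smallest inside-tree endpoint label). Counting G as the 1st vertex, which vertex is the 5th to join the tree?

Prim, starting at G.
Step 1: cheapest edge leaving the tree is F G (6); add F.
Step 2: cheapest edge leaving the tree is C F (6); add C.
Step 3: cheapest edge leaving the tree is A C (9); add A.
Step 4: cheapest edge leaving the tree is A D (12); add D.
Step 5: cheapest edge leaving the tree is B D (8); add B.
Step 6: cheapest edge leaving the tree is D H (12); add H.
Step 7: cheapest edge leaving the tree is H I (1); add I.
Step 8: cheapest edge leaving the tree is E I (10); add E.
Vertex order: G, F, C, A, D, B, H, I, E. The 5th vertex is D.

D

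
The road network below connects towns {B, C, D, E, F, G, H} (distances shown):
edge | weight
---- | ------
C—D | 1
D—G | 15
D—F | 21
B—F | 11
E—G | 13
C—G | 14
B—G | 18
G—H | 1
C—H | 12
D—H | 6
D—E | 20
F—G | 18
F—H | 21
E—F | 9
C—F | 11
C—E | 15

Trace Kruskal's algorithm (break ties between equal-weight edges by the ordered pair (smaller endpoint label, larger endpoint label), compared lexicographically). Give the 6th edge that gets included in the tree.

C-F

Kruskal: consider edges lightest-first.
C—D (1): add. Components now {B} {C,D} {E} {F} {G} {H}
G—H (1): add. Components now {B} {C,D} {E} {F} {G,H}
D—H (6): add. Components now {B} {C,D,G,H} {E} {F}
E—F (9): add. Components now {B} {C,D,G,H} {E,F}
B—F (11): add. Components now {B,E,F} {C,D,G,H}
C—F (11): add. Components now {B,C,D,E,F,G,H}
The 6th edge added is C—F.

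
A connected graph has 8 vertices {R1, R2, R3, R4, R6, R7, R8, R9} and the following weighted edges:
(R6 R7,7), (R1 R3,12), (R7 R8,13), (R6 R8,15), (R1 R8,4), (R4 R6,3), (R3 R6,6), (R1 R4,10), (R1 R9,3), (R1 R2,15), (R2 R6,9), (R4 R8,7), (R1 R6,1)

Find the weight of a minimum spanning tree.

Prim, starting at R9.
Step 1: cheapest edge leaving the tree is R1 R9 (3); add R1.
Step 2: cheapest edge leaving the tree is R1 R6 (1); add R6.
Step 3: cheapest edge leaving the tree is R4 R6 (3); add R4.
Step 4: cheapest edge leaving the tree is R1 R8 (4); add R8.
Step 5: cheapest edge leaving the tree is R3 R6 (6); add R3.
Step 6: cheapest edge leaving the tree is R6 R7 (7); add R7.
Step 7: cheapest edge leaving the tree is R2 R6 (9); add R2.
MST edges: R1 R9, R1 R6, R4 R6, R1 R8, R3 R6, R6 R7, R2 R6; total weight 3+1+3+4+6+7+9 = 33.

33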